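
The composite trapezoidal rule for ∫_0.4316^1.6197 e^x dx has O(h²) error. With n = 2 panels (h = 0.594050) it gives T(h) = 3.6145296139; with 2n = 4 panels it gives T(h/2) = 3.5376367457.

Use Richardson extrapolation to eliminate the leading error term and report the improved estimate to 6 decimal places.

Order 2 gives 2^r = 4 and 2^r − 1 = 3.
4*3.5376367457 = 14.1505469828; subtract 3.6145296139 → 10.5360173689
Divide by 2^2 − 1 = 3.
Result: 3.5120057896
Gap between inputs: 7.689e-02; correction applied: −0.0256309561.

3.512006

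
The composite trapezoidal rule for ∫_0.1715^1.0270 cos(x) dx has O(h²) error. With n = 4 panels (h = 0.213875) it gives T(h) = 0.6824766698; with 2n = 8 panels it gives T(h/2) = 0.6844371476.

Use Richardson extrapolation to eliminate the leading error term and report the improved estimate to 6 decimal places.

0.685091

Method order is 2; weight 2^2 = 4.
4·0.6844371476 = 2.7377485904; 2.7377485904 − 0.6824766698 = 2.0552719206
Divide by 2^2 − 1 = 3.
So the Richardson estimate is 0.6850906402.
Correction |R − A(h/2)| = 6.535e-04; gap |A(h/2) − A(h)| = 1.960e-03.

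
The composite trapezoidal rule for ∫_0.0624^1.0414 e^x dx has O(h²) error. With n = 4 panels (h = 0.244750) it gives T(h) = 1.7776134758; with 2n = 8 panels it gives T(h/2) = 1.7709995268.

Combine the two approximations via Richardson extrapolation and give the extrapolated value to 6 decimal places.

r = 2: numerator weight 4, denominator 3.
Weighted: 7.0839981072 − 1.7776134758 = 5.3063846314
Extrapolated: 5.3063846314 / 3 = 1.7687948771
Shift from A(h/2): −0.0022046497.

1.768795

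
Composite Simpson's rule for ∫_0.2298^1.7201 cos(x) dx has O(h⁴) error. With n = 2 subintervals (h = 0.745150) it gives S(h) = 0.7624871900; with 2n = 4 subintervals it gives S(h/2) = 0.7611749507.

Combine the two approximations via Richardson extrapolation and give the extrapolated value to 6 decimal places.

The method has order 4: 2^4 = 16.
Top: 16(0.7611749507) − (0.7624871900) = 11.4163120212
11.4163120212 ÷ 15 = 0.7610874681
Gap between inputs: 1.312e-03; correction applied: −0.0000874826.

0.761087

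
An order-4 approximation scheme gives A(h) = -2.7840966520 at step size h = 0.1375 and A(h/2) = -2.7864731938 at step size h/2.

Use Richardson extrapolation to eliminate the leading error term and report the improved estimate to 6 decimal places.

The method has order 4: 2^4 = 16.
Difference of the inputs: -2.7864731938 − (-2.7840966520) = -0.0023765418
Correction (A(h/2) − A(h))/(16 − 1) = (-0.0023765418)/15 = -0.0001584361
R = -2.7864731938 − 0.0001584361 = -2.7866316299
Gap between inputs: 2.377e-03; correction applied: −0.0001584361.

-2.786632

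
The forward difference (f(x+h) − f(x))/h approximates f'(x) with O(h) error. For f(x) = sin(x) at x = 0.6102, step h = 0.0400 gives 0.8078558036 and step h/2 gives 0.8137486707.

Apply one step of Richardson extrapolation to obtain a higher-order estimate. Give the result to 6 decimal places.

0.819642

Method order is 1; weight 2^1 = 2.
2×0.8137486707 = 1.6274973414; 1.6274973414 − 0.8078558036 = 0.8196415378
0.8196415378 ÷ 1 = 0.8196415378
Gap between inputs: 5.893e-03; correction applied: +0.0058928671.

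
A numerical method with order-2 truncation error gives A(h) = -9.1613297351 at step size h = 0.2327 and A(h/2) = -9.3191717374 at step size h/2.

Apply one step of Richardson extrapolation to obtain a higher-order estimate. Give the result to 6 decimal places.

-9.371786

Order 2 gives 2^r = 4 and 2^r − 1 = 3.
4×(-9.3191717374) = -37.2766869496; (-37.2766869496) − (-9.1613297351) = -28.1153572145
Denominator 4 − 1 = 3.
(4×(-9.3191717374) − (-9.1613297351))/(4 − 1) = -9.3717857382
Correction |R − A(h/2)| = 5.261e-02; gap |A(h/2) − A(h)| = 1.578e-01.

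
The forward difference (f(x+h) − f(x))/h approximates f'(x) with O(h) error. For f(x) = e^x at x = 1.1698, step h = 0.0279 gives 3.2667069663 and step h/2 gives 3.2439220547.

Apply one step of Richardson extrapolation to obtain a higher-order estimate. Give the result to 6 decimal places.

Method order is 1; weight 2^1 = 2.
2^1×A(h/2) = 6.4878441094; minus A(h) gives 3.2211371431.
Denominator 2 − 1 = 1.
Result: 3.2211371431
Correction |R − A(h/2)| = 2.278e-02; gap |A(h/2) − A(h)| = 2.278e-02.

3.221137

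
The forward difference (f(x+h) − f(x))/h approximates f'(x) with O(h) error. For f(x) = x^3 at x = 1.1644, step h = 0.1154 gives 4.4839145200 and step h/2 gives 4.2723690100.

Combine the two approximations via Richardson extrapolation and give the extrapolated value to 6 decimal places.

4.060824

Method order is 1; weight 2^1 = 2.
2 × 4.2723690100 = 8.5447380200; 8.5447380200 − 4.4839145200 = 4.0608235000
Divide by 2^1 − 1 = 1.
Extrapolated: 4.0608235000 / 1 = 4.0608235000
Shift from A(h/2): −0.2115455100.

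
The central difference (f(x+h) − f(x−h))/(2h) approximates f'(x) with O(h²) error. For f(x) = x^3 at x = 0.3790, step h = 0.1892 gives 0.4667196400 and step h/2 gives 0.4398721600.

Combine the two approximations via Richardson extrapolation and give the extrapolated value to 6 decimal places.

0.430923

The method has order 2: 2^2 = 4.
Weighted: 1.7594886400 − 0.4667196400 = 1.2927690000
(4·0.4398721600 − 0.4667196400)/(4 − 1) = 0.4309230000
Shift from A(h/2): −0.0089491600.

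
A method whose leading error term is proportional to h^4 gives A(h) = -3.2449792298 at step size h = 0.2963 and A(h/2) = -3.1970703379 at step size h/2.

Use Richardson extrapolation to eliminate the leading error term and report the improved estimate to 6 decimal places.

The method has order 4: 2^4 = 16.
Numerator 16×A(h/2) − A(h) = 16×(-3.1970703379) − (-3.2449792298) = -47.9081461766
Denominator 16 − 1 = 15.
Extrapolated: (-47.9081461766) / 15 = -3.1938764118

-3.193876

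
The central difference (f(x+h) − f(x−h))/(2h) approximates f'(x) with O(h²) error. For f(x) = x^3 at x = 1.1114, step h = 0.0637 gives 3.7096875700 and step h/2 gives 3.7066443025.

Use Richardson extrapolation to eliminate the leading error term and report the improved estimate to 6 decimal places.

r = 2: numerator weight 4, denominator 3.
4·3.7066443025 = 14.8265772100; subtract 3.7096875700 → 11.1168896400
Extrapolated: 11.1168896400 / 3 = 3.7056298800

3.705630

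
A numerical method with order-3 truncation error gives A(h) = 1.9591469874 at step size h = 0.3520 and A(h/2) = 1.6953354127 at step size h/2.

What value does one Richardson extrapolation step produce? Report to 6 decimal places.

r = 3, so 2^r = 8.
8*1.6953354127 − 1.9591469874 = 11.6035363142
Divide by 2^3 − 1 = 7.
So the Richardson estimate is 1.6576480449.

1.657648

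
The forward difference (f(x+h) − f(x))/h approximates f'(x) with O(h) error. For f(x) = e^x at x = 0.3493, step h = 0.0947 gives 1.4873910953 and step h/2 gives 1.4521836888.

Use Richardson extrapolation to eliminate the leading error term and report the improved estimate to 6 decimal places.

1.416976

Method order is 1; weight 2^1 = 2.
Top: 2(1.4521836888) − (1.4873910953) = 1.4169762823
Denominator 2 − 1 = 1.
1.4169762823 ÷ 1 = 1.4169762823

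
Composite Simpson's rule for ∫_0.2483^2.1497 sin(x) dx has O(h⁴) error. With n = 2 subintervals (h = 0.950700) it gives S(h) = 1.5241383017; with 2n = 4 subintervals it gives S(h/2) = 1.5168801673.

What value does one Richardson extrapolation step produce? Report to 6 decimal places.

1.516396

Method order is 4; weight 2^4 = 16.
Top: 16(1.5168801673) − (1.5241383017) = 22.7459443751
(16·1.5168801673 − 1.5241383017)/(16 − 1) = 1.5163962917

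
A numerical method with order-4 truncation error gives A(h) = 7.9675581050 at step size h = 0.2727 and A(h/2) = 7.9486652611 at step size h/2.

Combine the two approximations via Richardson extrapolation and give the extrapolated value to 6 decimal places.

With r = 4 the leading error scales as h^4, so the weight is 2^4 = 16.
2^4 × A(h/2) = 127.1786441776; minus A(h) gives 119.2110860726.
Denominator 16 − 1 = 15.
Result: 7.9474057382

7.947406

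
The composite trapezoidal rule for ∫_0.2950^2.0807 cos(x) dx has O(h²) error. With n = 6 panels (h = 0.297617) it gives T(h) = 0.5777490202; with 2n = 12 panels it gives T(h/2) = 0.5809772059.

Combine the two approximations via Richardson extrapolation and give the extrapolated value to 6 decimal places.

Method order is 2; weight 2^2 = 4.
Top: 4(0.5809772059) − (0.5777490202) = 1.7461598034
(4 × 0.5809772059 − 0.5777490202)/(4 − 1) = 0.5820532678
Shift from A(h/2): +0.0010760619.

0.582053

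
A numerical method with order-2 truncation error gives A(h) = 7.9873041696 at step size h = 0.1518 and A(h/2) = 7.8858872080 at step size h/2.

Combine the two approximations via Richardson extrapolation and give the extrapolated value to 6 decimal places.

7.852082

Error is O(h^2); halving h shrinks it by 2^2 = 4.
Difference of the inputs: 7.8858872080 − 7.9873041696 = -0.1014169616
Correction (A(h/2) − A(h))/(4 − 1) = (-0.1014169616)/3 = -0.0338056539
R = 7.8858872080 − 0.0338056539 = 7.8520815541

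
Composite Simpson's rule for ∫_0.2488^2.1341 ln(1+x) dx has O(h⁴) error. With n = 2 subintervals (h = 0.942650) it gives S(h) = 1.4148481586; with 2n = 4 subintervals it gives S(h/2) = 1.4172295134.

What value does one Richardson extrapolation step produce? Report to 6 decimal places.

Leading term ∝ h^4; use weight 16 = 2^4.
Top: 16(1.4172295134) − (1.4148481586) = 21.2608240558
Extrapolated: 21.2608240558 / 15 = 1.4173882704

1.417388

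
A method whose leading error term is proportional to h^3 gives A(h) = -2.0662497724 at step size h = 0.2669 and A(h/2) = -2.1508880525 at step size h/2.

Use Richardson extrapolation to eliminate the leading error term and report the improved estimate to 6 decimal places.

Method order is 3; weight 2^3 = 8.
A(h/2) − A(h) = -2.1508880525 − (-2.0662497724) = -0.0846382801
Divide by 2^3 − 1 = 7: (-0.0846382801)/7 = -0.0120911829
R = A(h/2) + (A(h/2) − A(h))/7 = -2.1508880525 − 0.0120911829 = -2.1629792354
Correction |R − A(h/2)| = 1.209e-02; gap |A(h/2) − A(h)| = 8.464e-02.

-2.162979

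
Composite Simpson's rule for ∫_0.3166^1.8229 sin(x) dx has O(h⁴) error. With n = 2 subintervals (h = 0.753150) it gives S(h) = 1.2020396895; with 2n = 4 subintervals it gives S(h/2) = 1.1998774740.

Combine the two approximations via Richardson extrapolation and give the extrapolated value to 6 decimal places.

1.199733

Error is O(h^4); halving h shrinks it by 2^4 = 16.
16·1.1998774740 = 19.1980395840; subtract 1.2020396895 → 17.9959998945
17.9959998945 ÷ 15 = 1.1997333263
Shift from A(h/2): −0.0001441477.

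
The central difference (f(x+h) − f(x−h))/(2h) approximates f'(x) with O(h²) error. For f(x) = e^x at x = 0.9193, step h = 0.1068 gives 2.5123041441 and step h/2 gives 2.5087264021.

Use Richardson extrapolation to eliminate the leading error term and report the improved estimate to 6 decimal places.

Leading term ∝ h^2; use weight 4 = 2^2.
4 × 2.5087264021 = 10.0349056084; subtract 2.5123041441 → 7.5226014643
Denominator 4 − 1 = 3.
Extrapolated: 7.5226014643 / 3 = 2.5075338214

2.507534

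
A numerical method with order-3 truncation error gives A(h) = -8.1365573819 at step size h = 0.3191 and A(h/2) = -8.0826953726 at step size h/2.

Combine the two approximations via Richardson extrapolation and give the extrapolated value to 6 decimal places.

r = 3: numerator weight 8, denominator 7.
8·(-8.0826953726) = -64.6615629808; subtract (-8.1365573819) → -56.5250055989
(-56.5250055989) ÷ 7 = -8.0750007998
Correction |R − A(h/2)| = 7.695e-03; gap |A(h/2) − A(h)| = 5.386e-02.

-8.075001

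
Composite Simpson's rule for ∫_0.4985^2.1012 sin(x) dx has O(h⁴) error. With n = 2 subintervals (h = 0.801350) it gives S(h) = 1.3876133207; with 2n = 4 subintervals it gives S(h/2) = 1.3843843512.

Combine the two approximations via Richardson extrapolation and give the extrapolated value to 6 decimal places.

Error is O(h^4); halving h shrinks it by 2^4 = 16.
16×1.3843843512 − 1.3876133207 = 20.7625362985
Extrapolated: 20.7625362985 / 15 = 1.3841690866

1.384169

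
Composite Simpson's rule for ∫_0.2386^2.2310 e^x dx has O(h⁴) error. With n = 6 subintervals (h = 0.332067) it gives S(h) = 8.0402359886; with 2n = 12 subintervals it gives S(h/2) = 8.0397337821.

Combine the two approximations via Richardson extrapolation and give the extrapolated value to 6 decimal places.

Method order is 4; weight 2^4 = 16.
16·8.0397337821 − 8.0402359886 = 120.5955045250
Divide by 2^4 − 1 = 15.
Extrapolated: 120.5955045250 / 15 = 8.0397003017
Gap between inputs: 5.022e-04; correction applied: −0.0000334804.

8.039700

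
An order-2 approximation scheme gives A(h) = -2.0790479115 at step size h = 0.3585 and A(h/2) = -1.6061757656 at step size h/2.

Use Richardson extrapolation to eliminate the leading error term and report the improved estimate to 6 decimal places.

-1.448552

The method has order 2: 2^2 = 4.
2^2×A(h/2) = -6.4247030624; minus A(h) gives -4.3456551509.
Denominator 4 − 1 = 3.
R = (-4.3456551509)/3 = -1.4485517170
Shift from A(h/2): +0.1576240486.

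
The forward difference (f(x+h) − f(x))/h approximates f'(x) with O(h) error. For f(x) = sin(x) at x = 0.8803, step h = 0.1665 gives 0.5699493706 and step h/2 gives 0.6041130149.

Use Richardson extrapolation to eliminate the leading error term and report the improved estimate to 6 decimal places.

Leading term ∝ h^1; use weight 2 = 2^1.
A(h/2) − A(h) = 0.6041130149 − 0.5699493706 = 0.0341636443
Correction (A(h/2) − A(h))/(2 − 1) = 0.0341636443/1 = 0.0341636443
R = A(h/2) + (A(h/2) − A(h))/1 = 0.6041130149 + 0.0341636443 = 0.6382766592

0.638277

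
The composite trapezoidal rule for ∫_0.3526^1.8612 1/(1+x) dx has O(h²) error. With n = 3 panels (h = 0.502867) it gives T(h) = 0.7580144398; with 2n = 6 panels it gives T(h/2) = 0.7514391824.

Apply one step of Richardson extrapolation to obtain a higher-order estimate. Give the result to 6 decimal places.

With r = 2 the leading error scales as h^2, so the weight is 2^2 = 4.
A(h/2) − A(h) = 0.7514391824 − 0.7580144398 = -0.0065752574
Correction (A(h/2) − A(h))/(4 − 1) = (-0.0065752574)/3 = -0.0021917525
R = A(h/2) + (A(h/2) − A(h))/3 = 0.7514391824 − 0.0021917525 = 0.7492474299
Gap between inputs: 6.575e-03; correction applied: −0.0021917525.

0.749247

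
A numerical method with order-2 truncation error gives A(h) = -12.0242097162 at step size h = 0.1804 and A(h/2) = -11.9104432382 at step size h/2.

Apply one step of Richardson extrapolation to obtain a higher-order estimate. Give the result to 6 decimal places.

-11.872521

Order 2 gives 2^r = 4 and 2^r − 1 = 3.
4 × (-11.9104432382) − (-12.0242097162) = -35.6175632366
Divide by 2^2 − 1 = 3.
(-35.6175632366) ÷ 3 = -11.8725210789
Shift from A(h/2): +0.0379221593.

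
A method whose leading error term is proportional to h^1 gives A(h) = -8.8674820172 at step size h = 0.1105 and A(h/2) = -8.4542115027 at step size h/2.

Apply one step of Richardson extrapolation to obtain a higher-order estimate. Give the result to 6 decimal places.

Order 1 gives 2^r = 2 and 2^r − 1 = 1.
2^1*A(h/2) = -16.9084230054; minus A(h) gives -8.0409409882.
Denominator 2 − 1 = 1.
So the Richardson estimate is -8.0409409882.

-8.040941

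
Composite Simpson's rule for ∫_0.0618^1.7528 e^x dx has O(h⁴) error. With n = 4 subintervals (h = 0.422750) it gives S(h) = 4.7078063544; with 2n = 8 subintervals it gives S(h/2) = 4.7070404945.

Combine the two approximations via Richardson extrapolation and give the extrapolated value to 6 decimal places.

4.706989

Method order is 4; weight 2^4 = 16.
16·4.7070404945 − 4.7078063544 = 70.6048415576
R = 70.6048415576/15 = 4.7069894372
Shift from A(h/2): −0.0000510573.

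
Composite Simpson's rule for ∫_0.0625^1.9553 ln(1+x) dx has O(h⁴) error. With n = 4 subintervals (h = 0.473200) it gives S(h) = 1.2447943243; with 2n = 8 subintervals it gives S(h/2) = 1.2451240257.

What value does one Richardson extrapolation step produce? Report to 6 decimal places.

1.245146

r = 4: numerator weight 16, denominator 15.
Top: 16(1.2451240257) − (1.2447943243) = 18.6771900869
Extrapolated: 18.6771900869 / 15 = 1.2451460058
Shift from A(h/2): +0.0000219801.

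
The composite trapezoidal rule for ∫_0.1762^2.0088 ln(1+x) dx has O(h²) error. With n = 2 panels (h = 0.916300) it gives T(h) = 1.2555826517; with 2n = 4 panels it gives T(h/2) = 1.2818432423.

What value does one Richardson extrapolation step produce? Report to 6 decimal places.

Order 2 gives 2^r = 4 and 2^r − 1 = 3.
Numerator 4 × A(h/2) − A(h) = 4 × 1.2818432423 − 1.2555826517 = 3.8717903175
R = 3.8717903175/3 = 1.2905967725
Correction |R − A(h/2)| = 8.754e-03; gap |A(h/2) − A(h)| = 2.626e-02.

1.290597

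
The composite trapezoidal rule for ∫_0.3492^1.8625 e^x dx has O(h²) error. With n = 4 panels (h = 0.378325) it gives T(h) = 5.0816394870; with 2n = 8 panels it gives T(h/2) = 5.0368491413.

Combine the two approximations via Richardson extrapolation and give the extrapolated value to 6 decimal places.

5.021919

Leading term ∝ h^2; use weight 4 = 2^2.
Top: 4(5.0368491413) − (5.0816394870) = 15.0657570782
Divide by 2^2 − 1 = 3.
15.0657570782 ÷ 3 = 5.0219190261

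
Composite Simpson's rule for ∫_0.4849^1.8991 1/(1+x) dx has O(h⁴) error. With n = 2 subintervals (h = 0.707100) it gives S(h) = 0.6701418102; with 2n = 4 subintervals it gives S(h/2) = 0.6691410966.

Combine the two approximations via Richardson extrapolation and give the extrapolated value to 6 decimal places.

0.669074

With r = 4 the leading error scales as h^4, so the weight is 2^4 = 16.
16×0.6691410966 − 0.6701418102 = 10.0361157354
Divide by 2^4 − 1 = 15.
So the Richardson estimate is 0.6690743824.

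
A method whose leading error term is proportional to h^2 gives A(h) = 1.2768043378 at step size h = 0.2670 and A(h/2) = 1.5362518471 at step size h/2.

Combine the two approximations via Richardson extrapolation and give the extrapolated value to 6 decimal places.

1.622734

Error is O(h^2); halving h shrinks it by 2^2 = 4.
4×1.5362518471 − 1.2768043378 = 4.8682030506
Divide by 2^2 − 1 = 3.
R = 4.8682030506/3 = 1.6227343502
Gap between inputs: 2.594e-01; correction applied: +0.0864825031.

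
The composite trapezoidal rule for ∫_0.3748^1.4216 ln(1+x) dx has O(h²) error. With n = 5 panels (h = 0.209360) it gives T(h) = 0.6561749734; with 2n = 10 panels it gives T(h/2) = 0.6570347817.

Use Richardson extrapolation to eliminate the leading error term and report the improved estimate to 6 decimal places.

0.657321

r = 2: numerator weight 4, denominator 3.
2^2 × A(h/2) = 2.6281391268; minus A(h) gives 1.9719641534.
Divide by 2^2 − 1 = 3.
(4 × 0.6570347817 − 0.6561749734)/(4 − 1) = 0.6573213845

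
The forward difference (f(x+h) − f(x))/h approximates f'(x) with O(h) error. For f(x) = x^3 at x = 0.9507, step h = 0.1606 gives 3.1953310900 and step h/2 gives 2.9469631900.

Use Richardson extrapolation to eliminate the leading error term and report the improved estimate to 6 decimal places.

Order 1 gives 2^r = 2 and 2^r − 1 = 1.
A(h/2) − A(h) = 2.9469631900 − 3.1953310900 = -0.2483679000
Divide by 2^1 − 1 = 1: (-0.2483679000)/1 = -0.2483679000
R = A(h/2) + (A(h/2) − A(h))/1 = 2.9469631900 − 0.2483679000 = 2.6985952900
Correction |R − A(h/2)| = 2.484e-01; gap |A(h/2) − A(h)| = 2.484e-01.

2.698595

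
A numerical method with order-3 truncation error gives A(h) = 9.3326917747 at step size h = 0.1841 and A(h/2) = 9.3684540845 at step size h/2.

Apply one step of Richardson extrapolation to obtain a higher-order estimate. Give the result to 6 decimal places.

Leading term ∝ h^3; use weight 8 = 2^3.
2^3*A(h/2) = 74.9476326760; minus A(h) gives 65.6149409013.
R = 65.6149409013/7 = 9.3735629859
Shift from A(h/2): +0.0051089014.

9.373563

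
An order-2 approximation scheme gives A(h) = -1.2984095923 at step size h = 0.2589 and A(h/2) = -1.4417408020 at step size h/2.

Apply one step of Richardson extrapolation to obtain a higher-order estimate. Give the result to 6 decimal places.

Order 2 gives 2^r = 4 and 2^r − 1 = 3.
4·(-1.4417408020) − (-1.2984095923) = -4.4685536157
(4·(-1.4417408020) − (-1.2984095923))/(4 − 1) = -1.4895178719
Shift from A(h/2): −0.0477770699.

-1.489518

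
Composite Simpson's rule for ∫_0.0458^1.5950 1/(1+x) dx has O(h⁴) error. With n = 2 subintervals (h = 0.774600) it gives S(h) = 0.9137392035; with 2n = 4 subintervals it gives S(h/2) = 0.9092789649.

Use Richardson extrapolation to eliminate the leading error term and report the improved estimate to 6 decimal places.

r = 4, so 2^r = 16.
16 × 0.9092789649 = 14.5484634384; 14.5484634384 − 0.9137392035 = 13.6347242349
R = 13.6347242349/15 = 0.9089816157

0.908982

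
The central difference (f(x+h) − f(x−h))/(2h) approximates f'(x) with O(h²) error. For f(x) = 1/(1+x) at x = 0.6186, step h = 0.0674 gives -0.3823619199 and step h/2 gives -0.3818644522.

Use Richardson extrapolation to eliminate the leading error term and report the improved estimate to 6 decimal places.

-0.381699

Leading term ∝ h^2; use weight 4 = 2^2.
4*(-0.3818644522) − (-0.3823619199) = -1.1450958889
R = (-1.1450958889)/3 = -0.3816986296
Correction |R − A(h/2)| = 1.658e-04; gap |A(h/2) − A(h)| = 4.975e-04.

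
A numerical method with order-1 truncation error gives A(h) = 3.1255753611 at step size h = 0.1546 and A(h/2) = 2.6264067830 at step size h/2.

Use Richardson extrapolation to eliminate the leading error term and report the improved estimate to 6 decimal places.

2.127238

Leading term ∝ h^1; use weight 2 = 2^1.
Top: 2(2.6264067830) − (3.1255753611) = 2.1272382049
R = 2.1272382049/1 = 2.1272382049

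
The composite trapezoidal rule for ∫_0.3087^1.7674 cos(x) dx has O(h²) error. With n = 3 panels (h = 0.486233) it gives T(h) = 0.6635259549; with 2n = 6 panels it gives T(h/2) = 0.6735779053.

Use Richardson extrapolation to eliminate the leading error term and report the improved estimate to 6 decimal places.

0.676929

The method has order 2: 2^2 = 4.
4*0.6735779053 − 0.6635259549 = 2.0307856663
Divide by 2^2 − 1 = 3.
So the Richardson estimate is 0.6769285554.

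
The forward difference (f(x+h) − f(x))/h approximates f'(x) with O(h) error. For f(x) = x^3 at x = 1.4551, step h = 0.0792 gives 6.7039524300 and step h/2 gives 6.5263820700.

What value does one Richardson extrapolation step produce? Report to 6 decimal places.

The method has order 1: 2^1 = 2.
2×6.5263820700 = 13.0527641400; subtract 6.7039524300 → 6.3488117100
R = 6.3488117100/1 = 6.3488117100
Correction |R − A(h/2)| = 1.776e-01; gap |A(h/2) − A(h)| = 1.776e-01.

6.348812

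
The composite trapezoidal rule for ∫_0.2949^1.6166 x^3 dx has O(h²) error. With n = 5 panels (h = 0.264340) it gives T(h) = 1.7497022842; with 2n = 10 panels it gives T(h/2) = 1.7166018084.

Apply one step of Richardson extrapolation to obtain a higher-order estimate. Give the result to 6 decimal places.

r = 2: numerator weight 4, denominator 3.
2^2*A(h/2) = 6.8664072336; minus A(h) gives 5.1167049494.
Denominator 4 − 1 = 3.
Result: 1.7055683165

1.705568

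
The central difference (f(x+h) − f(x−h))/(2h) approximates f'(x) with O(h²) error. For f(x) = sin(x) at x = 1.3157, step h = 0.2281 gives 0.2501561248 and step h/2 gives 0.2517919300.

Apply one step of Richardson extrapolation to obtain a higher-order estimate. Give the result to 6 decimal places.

r = 2: numerator weight 4, denominator 3.
4*0.2517919300 = 1.0071677200; subtract 0.2501561248 → 0.7570115952
Divide by 2^2 − 1 = 3.
Result: 0.2523371984

0.252337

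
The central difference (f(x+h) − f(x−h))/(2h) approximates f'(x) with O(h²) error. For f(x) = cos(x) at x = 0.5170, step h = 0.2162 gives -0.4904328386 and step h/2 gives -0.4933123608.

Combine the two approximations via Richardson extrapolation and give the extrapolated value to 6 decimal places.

Order 2 gives 2^r = 4 and 2^r − 1 = 3.
4·(-0.4933123608) − (-0.4904328386) = -1.4828166046
Denominator 4 − 1 = 3.
Result: -0.4942722015

-0.494272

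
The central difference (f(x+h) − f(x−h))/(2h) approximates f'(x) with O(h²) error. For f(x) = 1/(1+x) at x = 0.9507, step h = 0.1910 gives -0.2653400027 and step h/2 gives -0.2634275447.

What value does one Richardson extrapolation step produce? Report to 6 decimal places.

The method has order 2: 2^2 = 4.
4 × (-0.2634275447) = -1.0537101788; subtract (-0.2653400027) → -0.7883701761
(-0.7883701761) ÷ 3 = -0.2627900587

-0.262790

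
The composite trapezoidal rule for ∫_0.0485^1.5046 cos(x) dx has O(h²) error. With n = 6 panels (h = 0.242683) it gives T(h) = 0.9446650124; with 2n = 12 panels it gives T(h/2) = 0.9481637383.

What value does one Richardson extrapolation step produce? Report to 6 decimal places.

Error is O(h^2); halving h shrinks it by 2^2 = 4.
4·0.9481637383 = 3.7926549532; subtract 0.9446650124 → 2.8479899408
Denominator 4 − 1 = 3.
So the Richardson estimate is 0.9493299803.
Shift from A(h/2): +0.0011662420.

0.949330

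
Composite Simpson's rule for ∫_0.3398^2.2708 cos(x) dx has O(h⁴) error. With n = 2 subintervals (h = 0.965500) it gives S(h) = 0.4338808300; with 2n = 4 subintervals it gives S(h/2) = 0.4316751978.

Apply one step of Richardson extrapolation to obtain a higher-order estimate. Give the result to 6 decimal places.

With r = 4 the leading error scales as h^4, so the weight is 2^4 = 16.
2^4·A(h/2) = 6.9068031648; minus A(h) gives 6.4729223348.
Divide by 2^4 − 1 = 15.
R = 6.4729223348/15 = 0.4315281557

0.431528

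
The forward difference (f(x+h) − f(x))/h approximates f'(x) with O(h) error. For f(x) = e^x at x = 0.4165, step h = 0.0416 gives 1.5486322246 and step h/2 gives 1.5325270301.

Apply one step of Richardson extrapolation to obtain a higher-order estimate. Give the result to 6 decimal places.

1.516422

Leading term ∝ h^1; use weight 2 = 2^1.
2*1.5325270301 − 1.5486322246 = 1.5164218356
R = 1.5164218356/1 = 1.5164218356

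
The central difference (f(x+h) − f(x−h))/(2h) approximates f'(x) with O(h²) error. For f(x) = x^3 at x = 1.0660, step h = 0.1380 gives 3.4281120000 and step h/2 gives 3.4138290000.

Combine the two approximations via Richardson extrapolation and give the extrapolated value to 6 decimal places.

3.409068

The method has order 2: 2^2 = 4.
4*3.4138290000 − 3.4281120000 = 10.2272040000
Denominator 4 − 1 = 3.
(4*3.4138290000 − 3.4281120000)/(4 − 1) = 3.4090680000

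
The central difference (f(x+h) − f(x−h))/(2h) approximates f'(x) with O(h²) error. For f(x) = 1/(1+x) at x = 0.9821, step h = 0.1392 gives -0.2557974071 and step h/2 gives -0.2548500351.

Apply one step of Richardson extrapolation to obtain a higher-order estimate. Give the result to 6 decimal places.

-0.254534

The method has order 2: 2^2 = 4.
Weighted: (-1.0194001404) − (-0.2557974071) = -0.7636027333
Divide by 2^2 − 1 = 3.
Result: -0.2545342444
Shift from A(h/2): +0.0003157907.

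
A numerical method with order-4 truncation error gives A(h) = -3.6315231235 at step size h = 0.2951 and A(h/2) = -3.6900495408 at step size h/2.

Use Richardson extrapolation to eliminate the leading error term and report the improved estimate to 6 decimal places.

Error is O(h^4); halving h shrinks it by 2^4 = 16.
16×(-3.6900495408) − (-3.6315231235) = -55.4092695293
R = (-55.4092695293)/15 = -3.6939513020
Shift from A(h/2): −0.0039017612.

-3.693951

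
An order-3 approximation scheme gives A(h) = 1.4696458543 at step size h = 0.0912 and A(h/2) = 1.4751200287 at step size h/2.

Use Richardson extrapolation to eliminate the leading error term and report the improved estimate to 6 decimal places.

1.475902

Order 3 gives 2^r = 8 and 2^r − 1 = 7.
Numerator 8×A(h/2) − A(h) = 8×1.4751200287 − 1.4696458543 = 10.3313143753
10.3313143753 ÷ 7 = 1.4759020536
Gap between inputs: 5.474e-03; correction applied: +0.0007820249.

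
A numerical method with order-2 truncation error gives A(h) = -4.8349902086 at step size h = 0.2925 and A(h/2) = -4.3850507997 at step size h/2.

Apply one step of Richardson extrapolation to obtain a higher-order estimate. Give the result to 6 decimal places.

-4.235071

r = 2: numerator weight 4, denominator 3.
Numerator 4×A(h/2) − A(h) = 4×(-4.3850507997) − (-4.8349902086) = -12.7052129902
Extrapolated: (-12.7052129902) / 3 = -4.2350709967
Gap between inputs: 4.499e-01; correction applied: +0.1499798030.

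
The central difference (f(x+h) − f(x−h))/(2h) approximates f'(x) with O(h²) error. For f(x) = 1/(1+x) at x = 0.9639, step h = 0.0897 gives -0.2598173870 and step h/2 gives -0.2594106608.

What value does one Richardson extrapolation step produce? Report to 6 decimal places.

r = 2: numerator weight 4, denominator 3.
Difference of the inputs: -0.2594106608 − (-0.2598173870) = 0.0004067262
Divide by 2^2 − 1 = 3: 0.0004067262/3 = 0.0001355754
R = A(h/2) + (A(h/2) − A(h))/3 = -0.2594106608 + 0.0001355754 = -0.2592750854
Shift from A(h/2): +0.0001355754.

-0.259275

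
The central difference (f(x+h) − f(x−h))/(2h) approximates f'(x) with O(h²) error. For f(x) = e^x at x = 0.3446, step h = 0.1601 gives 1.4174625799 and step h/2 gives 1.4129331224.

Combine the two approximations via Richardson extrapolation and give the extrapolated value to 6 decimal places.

With r = 2 the leading error scales as h^2, so the weight is 2^2 = 4.
4·1.4129331224 − 1.4174625799 = 4.2342699097
Extrapolated: 4.2342699097 / 3 = 1.4114233032
Gap between inputs: 4.529e-03; correction applied: −0.0015098192.

1.411423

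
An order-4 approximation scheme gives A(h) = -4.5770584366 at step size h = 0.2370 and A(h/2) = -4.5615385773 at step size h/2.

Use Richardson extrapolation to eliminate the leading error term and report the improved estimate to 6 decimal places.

With r = 4 the leading error scales as h^4, so the weight is 2^4 = 16.
2^4×A(h/2) = -72.9846172368; minus A(h) gives -68.4075588002.
(-68.4075588002) ÷ 15 = -4.5605039200
Correction |R − A(h/2)| = 1.035e-03; gap |A(h/2) − A(h)| = 1.552e-02.

-4.560504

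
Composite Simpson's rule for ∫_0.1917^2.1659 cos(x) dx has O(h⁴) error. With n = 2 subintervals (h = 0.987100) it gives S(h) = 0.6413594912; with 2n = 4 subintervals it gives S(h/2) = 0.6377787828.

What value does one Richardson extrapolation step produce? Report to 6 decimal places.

0.637540

Leading term ∝ h^4; use weight 16 = 2^4.
2^4 × A(h/2) = 10.2044605248; minus A(h) gives 9.5631010336.
Divide by 2^4 − 1 = 15.
9.5631010336 ÷ 15 = 0.6375400689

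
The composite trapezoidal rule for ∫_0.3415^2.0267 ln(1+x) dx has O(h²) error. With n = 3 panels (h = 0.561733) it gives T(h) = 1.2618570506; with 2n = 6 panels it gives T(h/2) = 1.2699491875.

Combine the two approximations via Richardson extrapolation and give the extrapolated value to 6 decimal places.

Leading term ∝ h^2; use weight 4 = 2^2.
A(h/2) − A(h) = 1.2699491875 − 1.2618570506 = 0.0080921369
Divide by 2^2 − 1 = 3: 0.0080921369/3 = 0.0026973790
R = A(h/2) + (A(h/2) − A(h))/3 = 1.2699491875 + 0.0026973790 = 1.2726465665
Gap between inputs: 8.092e-03; correction applied: +0.0026973790.

1.272647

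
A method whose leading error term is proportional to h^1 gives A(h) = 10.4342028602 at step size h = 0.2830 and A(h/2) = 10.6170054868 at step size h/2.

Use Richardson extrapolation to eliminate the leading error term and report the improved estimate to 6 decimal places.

10.799808

The method has order 1: 2^1 = 2.
Numerator 2*A(h/2) − A(h) = 2*10.6170054868 − 10.4342028602 = 10.7998081134
10.7998081134 ÷ 1 = 10.7998081134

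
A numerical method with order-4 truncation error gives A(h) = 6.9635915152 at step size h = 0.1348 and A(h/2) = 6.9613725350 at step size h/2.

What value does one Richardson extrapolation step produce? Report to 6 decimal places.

Leading term ∝ h^4; use weight 16 = 2^4.
Top: 16(6.9613725350) − (6.9635915152) = 104.4183690448
Extrapolated: 104.4183690448 / 15 = 6.9612246030
Shift from A(h/2): −0.0001479320.

6.961225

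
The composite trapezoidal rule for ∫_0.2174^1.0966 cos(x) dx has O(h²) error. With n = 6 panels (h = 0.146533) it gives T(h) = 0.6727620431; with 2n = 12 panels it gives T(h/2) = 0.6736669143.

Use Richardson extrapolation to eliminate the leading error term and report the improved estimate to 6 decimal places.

Order 2 gives 2^r = 4 and 2^r − 1 = 3.
4 × 0.6736669143 = 2.6946676572; subtract 0.6727620431 → 2.0219056141
R = 2.0219056141/3 = 0.6739685380

0.673969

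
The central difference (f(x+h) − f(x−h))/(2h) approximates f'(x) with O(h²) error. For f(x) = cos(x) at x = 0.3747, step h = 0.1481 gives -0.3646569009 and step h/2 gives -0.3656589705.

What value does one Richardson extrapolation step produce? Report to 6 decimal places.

r = 2: numerator weight 4, denominator 3.
2^2×A(h/2) = -1.4626358820; minus A(h) gives -1.0979789811.
Denominator 4 − 1 = 3.
Result: -0.3659929937
Correction |R − A(h/2)| = 3.340e-04; gap |A(h/2) − A(h)| = 1.002e-03.

-0.365993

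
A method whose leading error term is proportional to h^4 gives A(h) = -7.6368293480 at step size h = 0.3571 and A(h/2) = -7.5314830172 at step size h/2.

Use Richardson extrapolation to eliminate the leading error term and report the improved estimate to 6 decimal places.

-7.524460

r = 4, so 2^r = 16.
16 × (-7.5314830172) = -120.5037282752; subtract (-7.6368293480) → -112.8668989272
(16 × (-7.5314830172) − (-7.6368293480))/(16 − 1) = -7.5244599285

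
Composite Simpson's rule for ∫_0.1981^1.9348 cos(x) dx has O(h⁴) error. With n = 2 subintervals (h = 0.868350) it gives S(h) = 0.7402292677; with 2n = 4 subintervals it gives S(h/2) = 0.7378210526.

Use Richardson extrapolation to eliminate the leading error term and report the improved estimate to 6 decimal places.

0.737661

Error is O(h^4); halving h shrinks it by 2^4 = 16.
Difference of the inputs: 0.7378210526 − 0.7402292677 = -0.0024082151
Divide by 2^4 − 1 = 15: (-0.0024082151)/15 = -0.0001605477
R = 0.7378210526 − 0.0001605477 = 0.7376605049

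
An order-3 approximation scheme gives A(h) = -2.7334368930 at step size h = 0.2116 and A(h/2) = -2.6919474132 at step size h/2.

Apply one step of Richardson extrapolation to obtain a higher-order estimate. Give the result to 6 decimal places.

Order 3 gives 2^r = 8 and 2^r − 1 = 7.
2^3·A(h/2) = -21.5355793056; minus A(h) gives -18.8021424126.
Denominator 8 − 1 = 7.
R = (-18.8021424126)/7 = -2.6860203447
Correction |R − A(h/2)| = 5.927e-03; gap |A(h/2) − A(h)| = 4.149e-02.

-2.686020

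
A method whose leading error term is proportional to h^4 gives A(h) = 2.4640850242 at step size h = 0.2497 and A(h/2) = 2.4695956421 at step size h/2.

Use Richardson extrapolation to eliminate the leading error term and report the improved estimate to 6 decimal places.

2.469963

r = 4, so 2^r = 16.
16*2.4695956421 = 39.5135302736; subtract 2.4640850242 → 37.0494452494
37.0494452494 ÷ 15 = 2.4699630166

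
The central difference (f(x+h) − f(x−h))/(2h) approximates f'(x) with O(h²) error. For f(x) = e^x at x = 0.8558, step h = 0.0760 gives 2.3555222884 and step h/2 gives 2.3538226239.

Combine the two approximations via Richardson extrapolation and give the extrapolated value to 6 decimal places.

2.353256

Order 2 gives 2^r = 4 and 2^r − 1 = 3.
A(h/2) − A(h) = 2.3538226239 − 2.3555222884 = -0.0016996645
Divide by 2^2 − 1 = 3: (-0.0016996645)/3 = -0.0005665548
R = A(h/2) + (A(h/2) − A(h))/3 = 2.3538226239 − 0.0005665548 = 2.3532560691
Gap between inputs: 1.700e-03; correction applied: −0.0005665548.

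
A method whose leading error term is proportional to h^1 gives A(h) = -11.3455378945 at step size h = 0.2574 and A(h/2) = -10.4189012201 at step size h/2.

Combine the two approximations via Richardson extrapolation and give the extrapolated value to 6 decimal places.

Method order is 1; weight 2^1 = 2.
2 × (-10.4189012201) − (-11.3455378945) = -9.4922645457
Divide by 2^1 − 1 = 1.
(-9.4922645457) ÷ 1 = -9.4922645457
Gap between inputs: 9.266e-01; correction applied: +0.9266366744.

-9.492265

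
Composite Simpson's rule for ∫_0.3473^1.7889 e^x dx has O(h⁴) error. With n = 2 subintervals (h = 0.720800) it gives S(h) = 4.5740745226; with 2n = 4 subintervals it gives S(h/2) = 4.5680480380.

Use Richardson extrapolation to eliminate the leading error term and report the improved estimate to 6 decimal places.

4.567646

With r = 4 the leading error scales as h^4, so the weight is 2^4 = 16.
16*4.5680480380 = 73.0887686080; subtract 4.5740745226 → 68.5146940854
Denominator 16 − 1 = 15.
(16*4.5680480380 − 4.5740745226)/(16 − 1) = 4.5676462724
Shift from A(h/2): −0.0004017656.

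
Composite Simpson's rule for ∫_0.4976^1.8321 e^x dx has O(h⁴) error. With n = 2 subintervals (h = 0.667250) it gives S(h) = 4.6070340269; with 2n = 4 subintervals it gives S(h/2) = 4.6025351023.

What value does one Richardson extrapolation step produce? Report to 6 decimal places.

Method order is 4; weight 2^4 = 16.
16×4.6025351023 − 4.6070340269 = 69.0335276099
Denominator 16 − 1 = 15.
Extrapolated: 69.0335276099 / 15 = 4.6022351740
Gap between inputs: 4.499e-03; correction applied: −0.0002999283.

4.602235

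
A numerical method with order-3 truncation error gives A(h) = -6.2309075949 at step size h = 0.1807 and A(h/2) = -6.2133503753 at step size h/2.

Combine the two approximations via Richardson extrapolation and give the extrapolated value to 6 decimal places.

Error is O(h^3); halving h shrinks it by 2^3 = 8.
8×(-6.2133503753) − (-6.2309075949) = -43.4758954075
Divide by 2^3 − 1 = 7.
Extrapolated: (-43.4758954075) / 7 = -6.2108422011

-6.210842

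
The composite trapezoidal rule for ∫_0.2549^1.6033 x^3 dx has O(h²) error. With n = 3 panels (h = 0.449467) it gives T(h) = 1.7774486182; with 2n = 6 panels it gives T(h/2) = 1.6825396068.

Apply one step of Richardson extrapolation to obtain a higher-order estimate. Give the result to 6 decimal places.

r = 2: numerator weight 4, denominator 3.
Difference of the inputs: 1.6825396068 − 1.7774486182 = -0.0949090114
Correction (A(h/2) − A(h))/(4 − 1) = (-0.0949090114)/3 = -0.0316363371
R = A(h/2) + (A(h/2) − A(h))/3 = 1.6825396068 − 0.0316363371 = 1.6509032697

1.650903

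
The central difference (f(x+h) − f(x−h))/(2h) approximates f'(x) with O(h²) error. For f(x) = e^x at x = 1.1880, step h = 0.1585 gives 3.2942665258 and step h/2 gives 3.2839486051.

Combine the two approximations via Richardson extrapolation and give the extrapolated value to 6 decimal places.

Error is O(h^2); halving h shrinks it by 2^2 = 4.
2^2 × A(h/2) = 13.1357944204; minus A(h) gives 9.8415278946.
Denominator 4 − 1 = 3.
Extrapolated: 9.8415278946 / 3 = 3.2805092982
Gap between inputs: 1.032e-02; correction applied: −0.0034393069.

3.280509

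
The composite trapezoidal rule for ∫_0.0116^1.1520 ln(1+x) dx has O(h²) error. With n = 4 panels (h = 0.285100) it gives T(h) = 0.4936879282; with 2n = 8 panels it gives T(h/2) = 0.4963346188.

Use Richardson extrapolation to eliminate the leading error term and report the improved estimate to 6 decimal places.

Error is O(h^2); halving h shrinks it by 2^2 = 4.
4×0.4963346188 = 1.9853384752; 1.9853384752 − 0.4936879282 = 1.4916505470
Denominator 4 − 1 = 3.
1.4916505470 ÷ 3 = 0.4972168490

0.497217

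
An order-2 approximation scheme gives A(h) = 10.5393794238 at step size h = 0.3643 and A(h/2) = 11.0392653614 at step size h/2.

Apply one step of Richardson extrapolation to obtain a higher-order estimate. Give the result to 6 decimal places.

11.205894

The method has order 2: 2^2 = 4.
Numerator 4·A(h/2) − A(h) = 4·11.0392653614 − 10.5393794238 = 33.6176820218
Denominator 4 − 1 = 3.
So the Richardson estimate is 11.2058940073.
Correction |R − A(h/2)| = 1.666e-01; gap |A(h/2) − A(h)| = 4.999e-01.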